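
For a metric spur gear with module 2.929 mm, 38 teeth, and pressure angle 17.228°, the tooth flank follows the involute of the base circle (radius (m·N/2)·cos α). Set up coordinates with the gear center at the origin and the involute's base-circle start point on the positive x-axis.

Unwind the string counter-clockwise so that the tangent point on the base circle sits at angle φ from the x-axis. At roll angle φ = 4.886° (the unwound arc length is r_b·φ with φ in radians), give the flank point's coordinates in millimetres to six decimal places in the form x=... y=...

x=53.347068 y=0.010980

pitch radius r_p = m·N/2 = 2.929·38/2 = 55.651000
base radius r_b = r_p·cos α = 55.651000·cos 17.228° = 53.154148
roll angle φ = 4.886° = 0.08527679 rad
x = r_b·(cos φ + φ·sin φ) = 53.154148·(0.99636614 + 0.08527679·0.08517347) = 53.347068
y = r_b·(sin φ − φ·cos φ) = 53.154148·(0.08517347 − 0.08527679·0.99636614) = 0.010980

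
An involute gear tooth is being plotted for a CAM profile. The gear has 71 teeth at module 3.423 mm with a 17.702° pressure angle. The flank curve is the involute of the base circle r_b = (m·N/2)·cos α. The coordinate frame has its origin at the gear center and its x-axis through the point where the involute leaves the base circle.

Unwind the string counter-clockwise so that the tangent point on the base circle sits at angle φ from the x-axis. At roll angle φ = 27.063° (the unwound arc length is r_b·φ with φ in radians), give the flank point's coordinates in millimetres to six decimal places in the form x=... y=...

pitch radius r_p = m·N/2 = 3.423·71/2 = 121.516500
base radius r_b = r_p·cos α = 121.516500·cos 17.702° = 115.762799
roll angle φ = 27.063° = 0.47233846 rad
x = r_b·(cos φ + φ·sin φ) = 115.762799·(0.89050680 + 0.47233846·0.45496994) = 127.964962
y = r_b·(sin φ − φ·cos φ) = 115.762799·(0.45496994 − 0.47233846·0.89050680) = 3.976375

x=127.964962 y=3.976375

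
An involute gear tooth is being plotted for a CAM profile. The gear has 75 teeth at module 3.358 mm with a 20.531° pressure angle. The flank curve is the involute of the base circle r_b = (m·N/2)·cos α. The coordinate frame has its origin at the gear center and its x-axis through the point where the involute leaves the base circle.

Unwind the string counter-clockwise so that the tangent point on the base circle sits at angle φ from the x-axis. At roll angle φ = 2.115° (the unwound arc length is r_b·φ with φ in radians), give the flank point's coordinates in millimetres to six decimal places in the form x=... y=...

x=118.006885 y=0.001977

pitch radius r_p = m·N/2 = 3.358·75/2 = 125.925000
base radius r_b = r_p·cos α = 125.925000·cos 20.531° = 117.926568
roll angle φ = 2.115° = 0.03691371 rad
x = r_b·(cos φ + φ·sin φ) = 117.926568·(0.99931877 + 0.03691371·0.03690533) = 118.006885
y = r_b·(sin φ − φ·cos φ) = 117.926568·(0.03690533 − 0.03691371·0.99931877) = 0.001977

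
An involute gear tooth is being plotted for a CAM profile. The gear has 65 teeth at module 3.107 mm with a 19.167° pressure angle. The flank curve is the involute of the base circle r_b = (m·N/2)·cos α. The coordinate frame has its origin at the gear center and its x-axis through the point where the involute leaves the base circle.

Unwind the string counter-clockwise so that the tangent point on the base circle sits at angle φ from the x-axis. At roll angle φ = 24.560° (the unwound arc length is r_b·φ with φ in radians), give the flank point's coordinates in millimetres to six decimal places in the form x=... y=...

x=103.744149 y=2.458396

pitch radius r_p = m·N/2 = 3.107·65/2 = 100.977500
base radius r_b = r_p·cos α = 100.977500·cos 19.167° = 95.379876
roll angle φ = 24.560° = 0.42865286 rad
x = r_b·(cos φ + φ·sin φ) = 95.379876·(0.90952651 + 0.42865286·0.41564592) = 103.744149
y = r_b·(sin φ − φ·cos φ) = 95.379876·(0.41564592 − 0.42865286·0.90952651) = 2.458396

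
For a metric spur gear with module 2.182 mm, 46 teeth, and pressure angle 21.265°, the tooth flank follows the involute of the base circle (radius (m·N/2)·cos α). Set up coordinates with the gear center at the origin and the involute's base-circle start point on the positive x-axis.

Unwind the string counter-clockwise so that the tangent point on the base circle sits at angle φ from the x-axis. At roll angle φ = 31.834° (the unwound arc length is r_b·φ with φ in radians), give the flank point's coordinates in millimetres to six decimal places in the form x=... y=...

x=53.440154 y=2.592245

pitch radius r_p = m·N/2 = 2.182·46/2 = 50.186000
base radius r_b = r_p·cos α = 50.186000·cos 21.265° = 46.768983
roll angle φ = 31.834° = 0.55560811 rad
x = r_b·(cos φ + φ·sin φ) = 46.768983·(0.84957984 + 0.55560811·0.52746004) = 53.440154
y = r_b·(sin φ − φ·cos φ) = 46.768983·(0.52746004 − 0.55560811·0.84957984) = 2.592245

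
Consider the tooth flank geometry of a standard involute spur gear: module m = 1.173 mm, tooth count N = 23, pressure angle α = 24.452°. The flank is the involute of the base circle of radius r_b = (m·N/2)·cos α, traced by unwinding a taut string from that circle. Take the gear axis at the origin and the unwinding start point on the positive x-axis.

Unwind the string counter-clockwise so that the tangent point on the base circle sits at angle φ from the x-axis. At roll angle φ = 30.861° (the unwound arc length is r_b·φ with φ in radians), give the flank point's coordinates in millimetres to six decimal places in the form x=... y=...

x=13.933745 y=0.621259

pitch radius r_p = m·N/2 = 1.173·23/2 = 13.489500
base radius r_b = r_p·cos α = 13.489500·cos 24.452° = 12.279605
roll angle φ = 30.861° = 0.53862606 rad
x = r_b·(cos φ + φ·sin φ) = 12.279605·(0.85841426 + 0.53862606·0.51295707) = 13.933745
y = r_b·(sin φ − φ·cos φ) = 12.279605·(0.51295707 − 0.53862606·0.85841426) = 0.621259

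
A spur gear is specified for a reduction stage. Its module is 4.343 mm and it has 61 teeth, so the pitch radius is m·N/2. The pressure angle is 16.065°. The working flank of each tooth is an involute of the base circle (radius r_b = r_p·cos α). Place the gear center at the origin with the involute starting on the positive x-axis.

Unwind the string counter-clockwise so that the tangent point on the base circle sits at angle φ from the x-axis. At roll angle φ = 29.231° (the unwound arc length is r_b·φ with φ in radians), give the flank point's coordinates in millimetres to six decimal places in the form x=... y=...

x=142.791631 y=5.488901

pitch radius r_p = m·N/2 = 4.343·61/2 = 132.461500
base radius r_b = r_p·cos α = 132.461500·cos 16.065° = 127.288663
roll angle φ = 29.231° = 0.51017719 rad
x = r_b·(cos φ + φ·sin φ) = 127.288663·(0.87265799 + 0.51017719·0.48833188) = 142.791631
y = r_b·(sin φ − φ·cos φ) = 127.288663·(0.48833188 − 0.51017719·0.87265799) = 5.488901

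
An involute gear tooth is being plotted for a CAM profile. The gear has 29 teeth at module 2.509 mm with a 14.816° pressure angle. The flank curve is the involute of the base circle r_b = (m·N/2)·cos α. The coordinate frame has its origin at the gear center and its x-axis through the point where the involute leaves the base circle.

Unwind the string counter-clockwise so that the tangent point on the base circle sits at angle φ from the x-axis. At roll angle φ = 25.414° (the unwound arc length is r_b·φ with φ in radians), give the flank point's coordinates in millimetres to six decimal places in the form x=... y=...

pitch radius r_p = m·N/2 = 2.509·29/2 = 36.380500
base radius r_b = r_p·cos α = 36.380500·cos 14.816° = 35.170922
roll angle φ = 25.414° = 0.44355798 rad
x = r_b·(cos φ + φ·sin φ) = 35.170922·(0.90323046 + 0.44355798·0.42915585) = 38.462426
y = r_b·(sin φ − φ·cos φ) = 35.170922·(0.42915585 − 0.44355798·0.90323046) = 1.003102

x=38.462426 y=1.003102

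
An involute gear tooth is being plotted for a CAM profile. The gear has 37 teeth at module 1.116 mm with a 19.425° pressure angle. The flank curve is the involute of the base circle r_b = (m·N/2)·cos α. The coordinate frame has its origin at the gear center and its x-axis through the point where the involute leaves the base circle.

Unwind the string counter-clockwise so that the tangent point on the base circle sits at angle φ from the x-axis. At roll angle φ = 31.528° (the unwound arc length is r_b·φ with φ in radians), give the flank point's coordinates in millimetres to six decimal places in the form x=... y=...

x=22.199181 y=1.049001

pitch radius r_p = m·N/2 = 1.116·37/2 = 20.646000
base radius r_b = r_p·cos α = 20.646000·cos 19.425° = 19.470781
roll angle φ = 31.528° = 0.55026741 rad
x = r_b·(cos φ + φ·sin φ) = 19.470781·(0.85238472 + 0.55026741·0.52291518) = 22.199181
y = r_b·(sin φ − φ·cos φ) = 19.470781·(0.52291518 − 0.55026741·0.85238472) = 1.049001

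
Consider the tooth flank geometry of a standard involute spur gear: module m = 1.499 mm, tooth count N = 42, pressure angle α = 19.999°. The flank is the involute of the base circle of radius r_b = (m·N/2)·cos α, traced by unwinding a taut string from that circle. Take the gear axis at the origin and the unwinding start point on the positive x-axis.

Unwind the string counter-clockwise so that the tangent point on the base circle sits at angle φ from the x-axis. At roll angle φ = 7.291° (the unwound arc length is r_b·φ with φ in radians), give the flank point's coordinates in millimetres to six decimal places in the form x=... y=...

pitch radius r_p = m·N/2 = 1.499·42/2 = 31.479000
base radius r_b = r_p·cos α = 31.479000·cos 19.999° = 29.580772
roll angle φ = 7.291° = 0.12725196 rad
x = r_b·(cos φ + φ·sin φ) = 29.580772·(0.99191439 + 0.12725196·0.12690880) = 29.819305
y = r_b·(sin φ − φ·cos φ) = 29.580772·(0.12690880 − 0.12725196·0.99191439) = 0.020285

x=29.819305 y=0.020285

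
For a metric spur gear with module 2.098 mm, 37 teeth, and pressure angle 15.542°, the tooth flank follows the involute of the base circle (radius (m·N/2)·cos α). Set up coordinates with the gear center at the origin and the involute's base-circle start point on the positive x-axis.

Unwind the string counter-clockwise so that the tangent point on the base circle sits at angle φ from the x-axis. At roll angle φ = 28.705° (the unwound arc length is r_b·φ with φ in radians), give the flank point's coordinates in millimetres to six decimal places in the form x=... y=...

x=41.796257 y=1.528420

pitch radius r_p = m·N/2 = 2.098·37/2 = 38.813000
base radius r_b = r_p·cos α = 38.813000·cos 15.542° = 37.393775
roll angle φ = 28.705° = 0.50099676 rad
x = r_b·(cos φ + φ·sin φ) = 37.393775·(0.87710425 + 0.50099676·0.48030004) = 41.796257
y = r_b·(sin φ − φ·cos φ) = 37.393775·(0.48030004 − 0.50099676·0.87710425) = 1.528420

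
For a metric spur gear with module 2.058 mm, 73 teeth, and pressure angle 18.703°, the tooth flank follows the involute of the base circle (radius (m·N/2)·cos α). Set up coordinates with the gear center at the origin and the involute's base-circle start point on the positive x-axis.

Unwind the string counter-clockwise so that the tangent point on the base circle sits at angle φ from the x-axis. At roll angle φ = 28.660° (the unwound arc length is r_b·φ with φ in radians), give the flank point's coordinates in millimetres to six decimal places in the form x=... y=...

x=79.502535 y=2.894747

pitch radius r_p = m·N/2 = 2.058·73/2 = 75.117000
base radius r_b = r_p·cos α = 75.117000·cos 18.703° = 71.150333
roll angle φ = 28.660° = 0.50021136 rad
x = r_b·(cos φ + φ·sin φ) = 71.150333·(0.87748121 + 0.50021136·0.47961102) = 79.502535
y = r_b·(sin φ − φ·cos φ) = 71.150333·(0.47961102 − 0.50021136·0.87748121) = 2.894747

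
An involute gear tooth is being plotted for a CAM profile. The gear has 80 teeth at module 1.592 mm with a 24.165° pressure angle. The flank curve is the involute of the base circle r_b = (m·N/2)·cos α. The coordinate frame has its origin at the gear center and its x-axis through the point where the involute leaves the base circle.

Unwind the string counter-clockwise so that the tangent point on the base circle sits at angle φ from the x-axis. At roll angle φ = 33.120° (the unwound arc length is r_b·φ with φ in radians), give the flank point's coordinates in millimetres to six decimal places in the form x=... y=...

x=67.010674 y=3.617215

pitch radius r_p = m·N/2 = 1.592·80/2 = 63.680000
base radius r_b = r_p·cos α = 63.680000·cos 24.165° = 58.099744
roll angle φ = 33.120° = 0.57805305 rad
x = r_b·(cos φ + φ·sin φ) = 58.099744·(0.83752804 + 0.57805305·0.54639435) = 67.010674
y = r_b·(sin φ − φ·cos φ) = 58.099744·(0.54639435 − 0.57805305·0.83752804) = 3.617215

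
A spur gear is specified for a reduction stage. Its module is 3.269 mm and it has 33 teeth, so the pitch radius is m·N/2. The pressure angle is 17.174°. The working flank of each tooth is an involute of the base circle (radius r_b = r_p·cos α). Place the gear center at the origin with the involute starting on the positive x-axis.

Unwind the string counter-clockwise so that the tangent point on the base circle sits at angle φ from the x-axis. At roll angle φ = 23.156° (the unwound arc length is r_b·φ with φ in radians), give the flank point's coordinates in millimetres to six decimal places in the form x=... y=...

x=55.571850 y=1.115529

pitch radius r_p = m·N/2 = 3.269·33/2 = 53.938500
base radius r_b = r_p·cos α = 53.938500·cos 17.174° = 51.533515
roll angle φ = 23.156° = 0.40414844 rad
x = r_b·(cos φ + φ·sin φ) = 51.533515·(0.91943759 + 0.40414844·0.39323595) = 55.571850
y = r_b·(sin φ − φ·cos φ) = 51.533515·(0.39323595 − 0.40414844·0.91943759) = 1.115529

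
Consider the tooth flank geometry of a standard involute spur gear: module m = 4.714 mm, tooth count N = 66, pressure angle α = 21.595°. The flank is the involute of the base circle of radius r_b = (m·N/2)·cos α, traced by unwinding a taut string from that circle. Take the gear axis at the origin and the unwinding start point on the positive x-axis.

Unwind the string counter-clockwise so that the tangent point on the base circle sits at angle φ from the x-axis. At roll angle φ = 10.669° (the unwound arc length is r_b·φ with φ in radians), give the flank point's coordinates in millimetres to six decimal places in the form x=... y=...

pitch radius r_p = m·N/2 = 4.714·66/2 = 155.562000
base radius r_b = r_p·cos α = 155.562000·cos 21.595° = 144.642887
roll angle φ = 10.669° = 0.18620918 rad
x = r_b·(cos φ + φ·sin φ) = 144.642887·(0.98271311 + 0.18620918·0.18513494) = 147.128854
y = r_b·(sin φ − φ·cos φ) = 144.642887·(0.18513494 − 0.18620918·0.98271311) = 0.310222

x=147.128854 y=0.310222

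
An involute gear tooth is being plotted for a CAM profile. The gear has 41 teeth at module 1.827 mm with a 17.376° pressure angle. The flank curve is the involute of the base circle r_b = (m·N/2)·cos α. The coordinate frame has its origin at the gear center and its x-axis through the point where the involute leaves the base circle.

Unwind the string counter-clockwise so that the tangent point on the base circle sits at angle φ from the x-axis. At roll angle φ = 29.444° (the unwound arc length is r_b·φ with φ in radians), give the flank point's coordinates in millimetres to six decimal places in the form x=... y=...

x=40.157079 y=1.574692

pitch radius r_p = m·N/2 = 1.827·41/2 = 37.453500
base radius r_b = r_p·cos α = 37.453500·cos 17.376° = 35.744329
roll angle φ = 29.444° = 0.51389474 rad
x = r_b·(cos φ + φ·sin φ) = 35.744329·(0.87083657 + 0.51389474·0.49157265) = 40.157079
y = r_b·(sin φ − φ·cos φ) = 35.744329·(0.49157265 − 0.51389474·0.87083657) = 1.574692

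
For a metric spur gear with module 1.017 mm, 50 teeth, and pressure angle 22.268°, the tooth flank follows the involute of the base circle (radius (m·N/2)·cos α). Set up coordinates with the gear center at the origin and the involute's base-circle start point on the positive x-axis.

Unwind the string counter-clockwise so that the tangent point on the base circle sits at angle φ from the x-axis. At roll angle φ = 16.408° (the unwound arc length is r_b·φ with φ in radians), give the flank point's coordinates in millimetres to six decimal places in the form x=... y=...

pitch radius r_p = m·N/2 = 1.017·50/2 = 25.425000
base radius r_b = r_p·cos α = 25.425000·cos 22.268° = 23.528842
roll angle φ = 16.408° = 0.28637362 rad
x = r_b·(cos φ + φ·sin φ) = 23.528842·(0.95927454 + 0.28637362·0.28247540) = 24.473949
y = r_b·(sin φ − φ·cos φ) = 23.528842·(0.28247540 − 0.28637362·0.95927454) = 0.182689

x=24.473949 y=0.182689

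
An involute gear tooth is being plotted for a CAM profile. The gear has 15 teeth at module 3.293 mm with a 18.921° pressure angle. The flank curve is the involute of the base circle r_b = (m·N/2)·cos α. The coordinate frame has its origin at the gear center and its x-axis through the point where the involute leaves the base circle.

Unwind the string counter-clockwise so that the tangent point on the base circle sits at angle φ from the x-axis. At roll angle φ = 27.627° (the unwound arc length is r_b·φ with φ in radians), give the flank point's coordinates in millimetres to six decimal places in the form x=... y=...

pitch radius r_p = m·N/2 = 3.293·15/2 = 24.697500
base radius r_b = r_p·cos α = 24.697500·cos 18.921° = 23.363009
roll angle φ = 27.627° = 0.48218211 rad
x = r_b·(cos φ + φ·sin φ) = 23.363009·(0.88598516 + 0.48218211·0.46371360) = 25.923118
y = r_b·(sin φ − φ·cos φ) = 23.363009·(0.46371360 − 0.48218211·0.88598516) = 0.852923

x=25.923118 y=0.852923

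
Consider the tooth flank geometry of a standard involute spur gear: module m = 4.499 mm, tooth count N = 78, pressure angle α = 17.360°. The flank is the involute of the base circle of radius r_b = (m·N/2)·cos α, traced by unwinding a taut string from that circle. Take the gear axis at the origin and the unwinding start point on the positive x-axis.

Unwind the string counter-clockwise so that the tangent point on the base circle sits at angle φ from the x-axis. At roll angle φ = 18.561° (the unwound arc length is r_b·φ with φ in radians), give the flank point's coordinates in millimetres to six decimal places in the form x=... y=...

pitch radius r_p = m·N/2 = 4.499·78/2 = 175.461000
base radius r_b = r_p·cos α = 175.461000·cos 17.360° = 167.468552
roll angle φ = 18.561° = 0.32395056 rad
x = r_b·(cos φ + φ·sin φ) = 167.468552·(0.94798530 + 0.32395056·0.31831411) = 176.026754
y = r_b·(sin φ − φ·cos φ) = 167.468552·(0.31831411 − 0.32395056·0.94798530) = 1.877949

x=176.026754 y=1.877949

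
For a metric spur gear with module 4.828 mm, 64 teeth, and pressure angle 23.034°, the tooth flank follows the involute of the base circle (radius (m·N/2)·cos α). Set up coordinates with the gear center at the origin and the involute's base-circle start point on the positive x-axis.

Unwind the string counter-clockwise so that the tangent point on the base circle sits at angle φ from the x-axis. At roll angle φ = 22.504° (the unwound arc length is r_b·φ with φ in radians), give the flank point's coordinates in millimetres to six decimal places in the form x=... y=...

pitch radius r_p = m·N/2 = 4.828·64/2 = 154.496000
base radius r_b = r_p·cos α = 154.496000·cos 23.034° = 142.178471
roll angle φ = 22.504° = 0.39276889 rad
x = r_b·(cos φ + φ·sin φ) = 142.178471·(0.92385281 + 0.39276889·0.38274793) = 152.725880
y = r_b·(sin φ − φ·cos φ) = 142.178471·(0.38274793 − 0.39276889·0.92385281) = 2.827543

x=152.725880 y=2.827543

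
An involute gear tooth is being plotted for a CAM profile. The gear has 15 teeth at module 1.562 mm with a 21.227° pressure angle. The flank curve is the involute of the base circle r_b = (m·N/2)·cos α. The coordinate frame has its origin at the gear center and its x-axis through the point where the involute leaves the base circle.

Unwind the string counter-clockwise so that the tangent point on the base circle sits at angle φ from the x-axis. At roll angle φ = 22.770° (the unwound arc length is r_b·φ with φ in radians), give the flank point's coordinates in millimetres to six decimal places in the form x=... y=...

pitch radius r_p = m·N/2 = 1.562·15/2 = 11.715000
base radius r_b = r_p·cos α = 11.715000·cos 21.227° = 10.920176
roll angle φ = 22.770° = 0.39741147 rad
x = r_b·(cos φ + φ·sin φ) = 10.920176·(0.92206593 + 0.39741147·0.38703285) = 11.748768
y = r_b·(sin φ − φ·cos φ) = 10.920176·(0.38703285 − 0.39741147·0.92206593) = 0.224882

x=11.748768 y=0.224882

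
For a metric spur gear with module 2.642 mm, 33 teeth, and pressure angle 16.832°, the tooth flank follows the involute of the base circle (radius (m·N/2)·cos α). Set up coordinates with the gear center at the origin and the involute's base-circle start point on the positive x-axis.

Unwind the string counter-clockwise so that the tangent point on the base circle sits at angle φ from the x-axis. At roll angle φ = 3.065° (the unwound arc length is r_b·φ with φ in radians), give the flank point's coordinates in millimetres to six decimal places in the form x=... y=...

pitch radius r_p = m·N/2 = 2.642·33/2 = 43.593000
base radius r_b = r_p·cos α = 43.593000·cos 16.832° = 41.725385
roll angle φ = 3.065° = 0.05349434 rad
x = r_b·(cos φ + φ·sin φ) = 41.725385·(0.99856952 + 0.05349434·0.05346883) = 41.785044
y = r_b·(sin φ − φ·cos φ) = 41.725385·(0.05346883 − 0.05349434·0.99856952) = 0.002129

x=41.785044 y=0.002129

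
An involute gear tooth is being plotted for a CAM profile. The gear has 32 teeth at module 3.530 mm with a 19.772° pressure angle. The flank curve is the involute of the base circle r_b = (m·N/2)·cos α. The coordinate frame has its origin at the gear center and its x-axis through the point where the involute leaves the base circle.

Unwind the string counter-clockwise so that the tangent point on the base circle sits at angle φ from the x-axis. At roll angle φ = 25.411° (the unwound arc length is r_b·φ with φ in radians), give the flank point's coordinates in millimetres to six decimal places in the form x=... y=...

pitch radius r_p = m·N/2 = 3.530·32/2 = 56.480000
base radius r_b = r_p·cos α = 56.480000·cos 19.772° = 53.150289
roll angle φ = 25.411° = 0.44350562 rad
x = r_b·(cos φ + φ·sin φ) = 53.150289·(0.90325293 + 0.44350562·0.42910855) = 58.123295
y = r_b·(sin φ − φ·cos φ) = 53.150289·(0.42910855 − 0.44350562·0.90325293) = 1.515358

x=58.123295 y=1.515358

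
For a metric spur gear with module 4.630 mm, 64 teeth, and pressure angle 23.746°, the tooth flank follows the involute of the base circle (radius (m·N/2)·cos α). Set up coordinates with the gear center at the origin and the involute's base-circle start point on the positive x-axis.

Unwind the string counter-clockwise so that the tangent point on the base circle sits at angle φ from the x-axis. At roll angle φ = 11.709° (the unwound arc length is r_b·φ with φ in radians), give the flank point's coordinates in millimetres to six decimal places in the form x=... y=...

x=138.419113 y=0.384210

pitch radius r_p = m·N/2 = 4.630·64/2 = 148.160000
base radius r_b = r_p·cos α = 148.160000·cos 23.746° = 135.616714
roll angle φ = 11.709° = 0.20436060 rad
x = r_b·(cos φ + φ·sin φ) = 135.616714·(0.97919094 + 0.20436060·0.20294111) = 138.419113
y = r_b·(sin φ − φ·cos φ) = 135.616714·(0.20294111 − 0.20436060·0.97919094) = 0.384210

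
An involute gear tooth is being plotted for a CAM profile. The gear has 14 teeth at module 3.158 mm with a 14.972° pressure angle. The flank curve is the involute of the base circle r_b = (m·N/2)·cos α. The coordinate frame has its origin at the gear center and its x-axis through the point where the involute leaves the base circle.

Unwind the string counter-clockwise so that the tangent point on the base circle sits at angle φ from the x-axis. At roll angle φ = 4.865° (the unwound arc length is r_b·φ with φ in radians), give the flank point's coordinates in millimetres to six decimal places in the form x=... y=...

pitch radius r_p = m·N/2 = 3.158·14/2 = 22.106000
base radius r_b = r_p·cos α = 22.106000·cos 14.972° = 21.355550
roll angle φ = 4.865° = 0.08491027 rad
x = r_b·(cos φ + φ·sin φ) = 21.355550·(0.99639729 + 0.08491027·0.08480827) = 21.432395
y = r_b·(sin φ − φ·cos φ) = 21.355550·(0.08480827 − 0.08491027·0.99639729) = 0.004355

x=21.432395 y=0.004355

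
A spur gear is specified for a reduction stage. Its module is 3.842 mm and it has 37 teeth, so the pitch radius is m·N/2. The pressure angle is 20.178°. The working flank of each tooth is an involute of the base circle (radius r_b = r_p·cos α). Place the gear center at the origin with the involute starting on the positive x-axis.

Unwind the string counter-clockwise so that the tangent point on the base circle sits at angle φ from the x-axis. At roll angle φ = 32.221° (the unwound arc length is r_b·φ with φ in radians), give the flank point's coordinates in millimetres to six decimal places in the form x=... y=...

pitch radius r_p = m·N/2 = 3.842·37/2 = 71.077000
base radius r_b = r_p·cos α = 71.077000·cos 20.178° = 66.714687
roll angle φ = 32.221° = 0.56236254 rad
x = r_b·(cos φ + φ·sin φ) = 66.714687·(0.84599780 + 0.56236254·0.53318639) = 76.444481
y = r_b·(sin φ − φ·cos φ) = 66.714687·(0.53318639 − 0.56236254·0.84599780) = 3.831352

x=76.444481 y=3.831352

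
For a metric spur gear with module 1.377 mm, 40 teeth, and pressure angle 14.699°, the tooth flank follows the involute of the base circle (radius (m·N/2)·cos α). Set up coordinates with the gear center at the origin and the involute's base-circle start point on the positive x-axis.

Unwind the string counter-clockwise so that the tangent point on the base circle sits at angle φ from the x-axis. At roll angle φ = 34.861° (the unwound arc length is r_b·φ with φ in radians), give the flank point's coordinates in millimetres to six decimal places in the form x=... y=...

pitch radius r_p = m·N/2 = 1.377·40/2 = 27.540000
base radius r_b = r_p·cos α = 27.540000·cos 14.699° = 26.638676
roll angle φ = 34.861° = 0.60843923 rad
x = r_b·(cos φ + φ·sin φ) = 26.638676·(0.82054113 + 0.60843923·0.57158748) = 31.122428
y = r_b·(sin φ − φ·cos φ) = 26.638676·(0.57158748 − 0.60843923·0.82054113) = 1.926990

x=31.122428 y=1.926990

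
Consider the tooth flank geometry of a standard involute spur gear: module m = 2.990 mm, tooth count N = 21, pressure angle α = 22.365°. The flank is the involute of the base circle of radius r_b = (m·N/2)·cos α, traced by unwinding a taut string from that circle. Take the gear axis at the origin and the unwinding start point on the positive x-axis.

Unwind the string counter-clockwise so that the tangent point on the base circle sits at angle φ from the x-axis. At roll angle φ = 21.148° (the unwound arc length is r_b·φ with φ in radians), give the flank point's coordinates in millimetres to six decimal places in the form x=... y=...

x=30.944280 y=0.480053

pitch radius r_p = m·N/2 = 2.990·21/2 = 31.395000
base radius r_b = r_p·cos α = 31.395000·cos 22.365° = 29.033426
roll angle φ = 21.148° = 0.36910223 rad
x = r_b·(cos φ + φ·sin φ) = 29.033426·(0.93265162 + 0.36910223·0.36077827) = 30.944280
y = r_b·(sin φ − φ·cos φ) = 29.033426·(0.36077827 − 0.36910223·0.93265162) = 0.480053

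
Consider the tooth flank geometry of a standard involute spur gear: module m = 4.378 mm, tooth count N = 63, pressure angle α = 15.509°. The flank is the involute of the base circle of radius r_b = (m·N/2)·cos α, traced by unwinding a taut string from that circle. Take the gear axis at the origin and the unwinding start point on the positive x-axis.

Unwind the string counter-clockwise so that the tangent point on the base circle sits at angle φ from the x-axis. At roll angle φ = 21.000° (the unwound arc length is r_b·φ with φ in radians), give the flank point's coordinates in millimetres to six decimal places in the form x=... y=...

pitch radius r_p = m·N/2 = 4.378·63/2 = 137.907000
base radius r_b = r_p·cos α = 137.907000·cos 15.509° = 132.885594
roll angle φ = 21.000° = 0.36651914 rad
x = r_b·(cos φ + φ·sin φ) = 132.885594·(0.93358043 + 0.36651914·0.35836795) = 141.513742
y = r_b·(sin φ − φ·cos φ) = 132.885594·(0.35836795 − 0.36651914·0.93358043) = 2.151797

x=141.513742 y=2.151797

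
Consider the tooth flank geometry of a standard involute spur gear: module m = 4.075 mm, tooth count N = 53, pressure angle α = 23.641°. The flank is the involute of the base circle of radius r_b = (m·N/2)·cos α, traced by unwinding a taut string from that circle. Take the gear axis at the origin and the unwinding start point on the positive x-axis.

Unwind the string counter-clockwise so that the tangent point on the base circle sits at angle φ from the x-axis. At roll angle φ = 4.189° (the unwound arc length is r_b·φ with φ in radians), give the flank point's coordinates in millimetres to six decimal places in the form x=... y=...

x=99.188798 y=0.012880

pitch radius r_p = m·N/2 = 4.075·53/2 = 107.987500
base radius r_b = r_p·cos α = 107.987500·cos 23.641° = 98.924758
roll angle φ = 4.189° = 0.07311184 rad
x = r_b·(cos φ + φ·sin φ) = 98.924758·(0.99732852 + 0.07311184·0.07304673) = 99.188798
y = r_b·(sin φ − φ·cos φ) = 98.924758·(0.07304673 − 0.07311184·0.99732852) = 0.012880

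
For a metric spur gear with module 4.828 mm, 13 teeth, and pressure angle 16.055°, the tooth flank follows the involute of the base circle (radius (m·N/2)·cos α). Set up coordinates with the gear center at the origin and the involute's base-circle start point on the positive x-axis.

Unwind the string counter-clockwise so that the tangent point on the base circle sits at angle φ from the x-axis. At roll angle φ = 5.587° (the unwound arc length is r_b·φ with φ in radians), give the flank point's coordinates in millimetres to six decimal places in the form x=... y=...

x=30.301035 y=0.009312

pitch radius r_p = m·N/2 = 4.828·13/2 = 31.382000
base radius r_b = r_p·cos α = 31.382000·cos 16.055° = 30.157997
roll angle φ = 5.587° = 0.09751155 rad
x = r_b·(cos φ + φ·sin φ) = 30.157997·(0.99524952 + 0.09751155·0.09735709) = 30.301035
y = r_b·(sin φ − φ·cos φ) = 30.157997·(0.09735709 − 0.09751155·0.99524952) = 0.009312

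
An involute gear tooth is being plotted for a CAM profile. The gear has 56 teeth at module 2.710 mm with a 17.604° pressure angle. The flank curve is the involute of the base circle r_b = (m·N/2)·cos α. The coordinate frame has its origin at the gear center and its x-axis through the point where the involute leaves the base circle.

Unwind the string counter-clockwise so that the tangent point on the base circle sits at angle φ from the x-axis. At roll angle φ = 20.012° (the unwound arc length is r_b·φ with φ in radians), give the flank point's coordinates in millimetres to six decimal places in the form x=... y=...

pitch radius r_p = m·N/2 = 2.710·56/2 = 75.880000
base radius r_b = r_p·cos α = 75.880000·cos 17.604° = 72.326506
roll angle φ = 20.012° = 0.34927529 rad
x = r_b·(cos φ + φ·sin φ) = 72.326506·(0.93962097 + 0.34927529·0.34221694) = 76.604538
y = r_b·(sin φ − φ·cos φ) = 72.326506·(0.34221694 − 0.34927529·0.93962097) = 1.014781

x=76.604538 y=1.014781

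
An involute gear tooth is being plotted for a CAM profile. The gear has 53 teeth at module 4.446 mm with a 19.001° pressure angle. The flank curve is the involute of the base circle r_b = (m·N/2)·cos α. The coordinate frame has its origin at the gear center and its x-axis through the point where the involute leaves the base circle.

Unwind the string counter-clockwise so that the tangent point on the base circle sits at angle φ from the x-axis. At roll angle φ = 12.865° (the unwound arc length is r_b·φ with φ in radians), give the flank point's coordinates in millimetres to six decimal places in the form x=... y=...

pitch radius r_p = m·N/2 = 4.446·53/2 = 117.819000
base radius r_b = r_p·cos α = 117.819000·cos 19.001° = 111.399384
roll angle φ = 12.865° = 0.22453661 rad
x = r_b·(cos φ + φ·sin φ) = 111.399384·(0.97489739 + 0.22453661·0.22265463) = 114.172282
y = r_b·(sin φ − φ·cos φ) = 111.399384·(0.22265463 − 0.22453661·0.97489739) = 0.418246

x=114.172282 y=0.418246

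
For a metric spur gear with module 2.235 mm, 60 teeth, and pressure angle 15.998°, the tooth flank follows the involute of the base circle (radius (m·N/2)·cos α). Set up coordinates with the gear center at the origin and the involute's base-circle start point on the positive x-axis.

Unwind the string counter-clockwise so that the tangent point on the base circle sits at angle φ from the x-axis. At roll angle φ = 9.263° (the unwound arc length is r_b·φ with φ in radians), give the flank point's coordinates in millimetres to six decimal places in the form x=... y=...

pitch radius r_p = m·N/2 = 2.235·60/2 = 67.050000
base radius r_b = r_p·cos α = 67.050000·cos 15.998° = 64.453242
roll angle φ = 9.263° = 0.16166985 rad
x = r_b·(cos φ + φ·sin φ) = 64.453242·(0.98695987 + 0.16166985·0.16096650) = 65.290058
y = r_b·(sin φ − φ·cos φ) = 64.453242·(0.16096650 − 0.16166985·0.98695987) = 0.090547

x=65.290058 y=0.090547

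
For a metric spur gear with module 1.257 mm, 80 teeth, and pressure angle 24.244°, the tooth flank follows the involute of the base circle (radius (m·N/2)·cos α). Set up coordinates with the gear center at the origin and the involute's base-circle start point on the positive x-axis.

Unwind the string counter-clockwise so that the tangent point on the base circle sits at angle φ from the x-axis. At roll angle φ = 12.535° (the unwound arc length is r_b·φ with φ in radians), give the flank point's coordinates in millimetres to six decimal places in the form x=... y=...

pitch radius r_p = m·N/2 = 1.257·80/2 = 50.280000
base radius r_b = r_p·cos α = 50.280000·cos 24.244° = 45.845558
roll angle φ = 12.535° = 0.21877702 rad
x = r_b·(cos φ + φ·sin φ) = 45.845558·(0.97616361 + 0.21877702·0.21703596) = 46.929626
y = r_b·(sin φ − φ·cos φ) = 45.845558·(0.21703596 − 0.21877702·0.97616361) = 0.159258

x=46.929626 y=0.159258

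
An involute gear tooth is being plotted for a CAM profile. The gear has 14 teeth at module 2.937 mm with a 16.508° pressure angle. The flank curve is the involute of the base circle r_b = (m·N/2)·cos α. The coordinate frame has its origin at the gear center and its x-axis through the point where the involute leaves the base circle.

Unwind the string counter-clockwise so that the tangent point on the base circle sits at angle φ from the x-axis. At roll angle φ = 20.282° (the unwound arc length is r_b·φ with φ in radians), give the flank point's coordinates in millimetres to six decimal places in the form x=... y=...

pitch radius r_p = m·N/2 = 2.937·14/2 = 20.559000
base radius r_b = r_p·cos α = 20.559000·cos 16.508° = 19.711559
roll angle φ = 20.282° = 0.35398768 rad
x = r_b·(cos φ + φ·sin φ) = 19.711559·(0.93799788 + 0.35398768·0.34664099) = 20.908140
y = r_b·(sin φ − φ·cos φ) = 19.711559·(0.34664099 − 0.35398768·0.93799788) = 0.287814

x=20.908140 y=0.287814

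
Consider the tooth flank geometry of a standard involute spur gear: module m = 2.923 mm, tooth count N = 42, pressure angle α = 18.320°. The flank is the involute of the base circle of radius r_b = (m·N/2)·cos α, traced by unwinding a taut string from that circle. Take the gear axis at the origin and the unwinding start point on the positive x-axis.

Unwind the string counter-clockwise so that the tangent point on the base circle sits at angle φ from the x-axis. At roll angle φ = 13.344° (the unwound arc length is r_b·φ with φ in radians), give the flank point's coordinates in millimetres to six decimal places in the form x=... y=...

x=59.830846 y=0.244045

pitch radius r_p = m·N/2 = 2.923·42/2 = 61.383000
base radius r_b = r_p·cos α = 61.383000·cos 18.320° = 58.271853
roll angle φ = 13.344° = 0.23289674 rad
x = r_b·(cos φ + φ·sin φ) = 58.271853·(0.97300192 + 0.23289674·0.23079702) = 59.830846
y = r_b·(sin φ − φ·cos φ) = 58.271853·(0.23079702 − 0.23289674·0.97300192) = 0.244045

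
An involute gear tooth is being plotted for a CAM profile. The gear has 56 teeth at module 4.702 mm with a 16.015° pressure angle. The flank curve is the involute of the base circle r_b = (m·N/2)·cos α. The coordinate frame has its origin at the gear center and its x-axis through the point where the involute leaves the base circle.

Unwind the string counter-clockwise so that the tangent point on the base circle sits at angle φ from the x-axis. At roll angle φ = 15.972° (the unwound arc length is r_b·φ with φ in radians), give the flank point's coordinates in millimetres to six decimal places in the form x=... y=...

x=131.368173 y=0.906692

pitch radius r_p = m·N/2 = 4.702·56/2 = 131.656000
base radius r_b = r_p·cos α = 131.656000·cos 16.015° = 126.546365
roll angle φ = 15.972° = 0.27876399 rad
x = r_b·(cos φ + φ·sin φ) = 126.546365·(0.96139628 + 0.27876399·0.27516756) = 131.368173
y = r_b·(sin φ − φ·cos φ) = 126.546365·(0.27516756 − 0.27876399·0.96139628) = 0.906692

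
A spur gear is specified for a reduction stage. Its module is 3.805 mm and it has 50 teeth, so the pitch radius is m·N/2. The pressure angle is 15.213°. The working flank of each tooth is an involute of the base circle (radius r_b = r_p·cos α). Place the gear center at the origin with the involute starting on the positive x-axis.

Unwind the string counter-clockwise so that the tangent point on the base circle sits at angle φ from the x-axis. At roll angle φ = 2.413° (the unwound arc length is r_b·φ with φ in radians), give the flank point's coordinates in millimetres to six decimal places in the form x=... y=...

x=91.872900 y=0.002285

pitch radius r_p = m·N/2 = 3.805·50/2 = 95.125000
base radius r_b = r_p·cos α = 95.125000·cos 15.213° = 91.791533
roll angle φ = 2.413° = 0.04211479 rad
x = r_b·(cos φ + φ·sin φ) = 91.791533·(0.99911330 + 0.04211479·0.04210235) = 91.872900
y = r_b·(sin φ − φ·cos φ) = 91.791533·(0.04210235 − 0.04211479·0.99911330) = 0.002285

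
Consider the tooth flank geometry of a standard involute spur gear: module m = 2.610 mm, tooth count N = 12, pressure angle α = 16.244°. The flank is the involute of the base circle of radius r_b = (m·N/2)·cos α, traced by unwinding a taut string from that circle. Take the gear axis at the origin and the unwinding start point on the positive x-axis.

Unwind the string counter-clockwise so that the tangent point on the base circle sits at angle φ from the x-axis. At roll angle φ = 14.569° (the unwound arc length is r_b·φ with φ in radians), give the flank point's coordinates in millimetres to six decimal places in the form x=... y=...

pitch radius r_p = m·N/2 = 2.610·12/2 = 15.660000
base radius r_b = r_p·cos α = 15.660000·cos 16.244° = 15.034840
roll angle φ = 14.569° = 0.25427702 rad
x = r_b·(cos φ + φ·sin φ) = 15.034840·(0.96784541 + 0.25427702·0.25154574) = 15.513063
y = r_b·(sin φ − φ·cos φ) = 15.034840·(0.25154574 − 0.25427702·0.96784541) = 0.081863

x=15.513063 y=0.081863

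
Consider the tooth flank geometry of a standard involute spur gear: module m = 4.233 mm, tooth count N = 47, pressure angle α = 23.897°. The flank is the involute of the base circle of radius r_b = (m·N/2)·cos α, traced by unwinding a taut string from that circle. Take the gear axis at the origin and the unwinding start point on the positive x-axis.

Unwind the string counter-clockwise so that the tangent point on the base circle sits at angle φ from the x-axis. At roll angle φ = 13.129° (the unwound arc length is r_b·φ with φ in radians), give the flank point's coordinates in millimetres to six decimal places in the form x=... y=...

x=93.304435 y=0.362841

pitch radius r_p = m·N/2 = 4.233·47/2 = 99.475500
base radius r_b = r_p·cos α = 99.475500·cos 23.897° = 90.947979
roll angle φ = 13.129° = 0.22914428 rad
x = r_b·(cos φ + φ·sin φ) = 90.947979·(0.97386112 + 0.22914428·0.22714425) = 93.304435
y = r_b·(sin φ − φ·cos φ) = 90.947979·(0.22714425 − 0.22914428·0.97386112) = 0.362841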